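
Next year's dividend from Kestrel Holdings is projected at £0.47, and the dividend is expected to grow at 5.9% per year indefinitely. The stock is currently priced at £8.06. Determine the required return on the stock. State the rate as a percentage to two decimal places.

P = D₁/(r − g) ⇒ r = D₁/P + g = £0.4700/£8.06 + 0.059 = 0.058313 + 0.059 = 0.117313

11.73%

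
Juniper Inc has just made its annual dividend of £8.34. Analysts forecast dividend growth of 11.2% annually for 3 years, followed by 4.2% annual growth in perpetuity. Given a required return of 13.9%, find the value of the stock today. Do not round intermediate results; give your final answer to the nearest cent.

£107.22

D_1 = 9.27408
D_2 = 10.31278
D_3 = 11.46781
Terminal value at year 3: TV = D_3×(1+g_2)/(r−g_2) = 11.94946/0.097 = 123.19027
P_0 = D_1/(1+r)^1 + D_2/(1+r)^2 + D_3/(1+r)^3 + TV/(1+r)^3
    = 8.14230 + 7.94929 + 7.76085 + 83.36912 = 107.22156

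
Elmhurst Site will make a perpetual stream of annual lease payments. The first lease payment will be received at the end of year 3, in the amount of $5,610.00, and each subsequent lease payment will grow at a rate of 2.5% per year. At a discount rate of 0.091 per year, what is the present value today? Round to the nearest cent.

Value at end of year 2: C₁ / (r − g) = $5,610.00 / (0.091 − 0.025) = $85,000.0000
Discount to today: PV = $85,000.0000 / (1 + 0.091)^2 = $85,000.0000 / 1.190281 = $71,411.71

$71411.71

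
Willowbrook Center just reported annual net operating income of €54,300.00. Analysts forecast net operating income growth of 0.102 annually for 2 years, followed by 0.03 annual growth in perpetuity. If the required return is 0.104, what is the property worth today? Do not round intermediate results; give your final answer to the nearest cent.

€861366.45

D_1 = 59838.60000
D_2 = 65942.13720
Terminal value at year 2: TV = D_2×(1+g_2)/(r−g_2) = 67920.40132/0.074 = 917843.26103
P_0 = D_1/(1+r)^1 + D_2/(1+r)^2 + TV/(1+r)^2
    = 54201.63043 + 54103.43908 + 753061.38172 = 861366.45123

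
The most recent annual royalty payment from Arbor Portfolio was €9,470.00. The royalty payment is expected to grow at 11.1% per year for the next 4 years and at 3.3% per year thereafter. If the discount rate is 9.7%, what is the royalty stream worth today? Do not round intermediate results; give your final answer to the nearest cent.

€199909.28

D_1 = 10521.17000
D_2 = 11689.01987
D_3 = 12986.50108
D_4 = 14428.00269
Terminal value at year 4: TV = D_4×(1+g_2)/(r−g_2) = 14904.12678/0.064 = 232876.98100
P_0 = D_1/(1+r)^1 + D_2/(1+r)^2 + D_3/(1+r)^3 + D_4/(1+r)^4 + TV/(1+r)^4
    = 9590.85688 + 9713.25615 + 9837.21749 + 9962.76083 + 160805.18647 = 199909.27782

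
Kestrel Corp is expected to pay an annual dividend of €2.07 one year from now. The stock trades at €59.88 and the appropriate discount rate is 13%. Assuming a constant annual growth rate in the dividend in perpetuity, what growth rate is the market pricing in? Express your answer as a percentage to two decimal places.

9.54%

P = D₁/(r−g) ⇒ g = r − D₁/P = 0.13 − €2.07/€59.88 = 0.095431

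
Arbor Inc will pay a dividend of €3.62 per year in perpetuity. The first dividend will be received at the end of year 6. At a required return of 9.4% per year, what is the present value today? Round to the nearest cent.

€24.58

Value at end of year 5: C / r = €3.62 / 0.094 = €38.5106
Discount to today: PV = €38.5106 / (1 + 0.094)^5 = €38.5106 / 1.567064 = €24.58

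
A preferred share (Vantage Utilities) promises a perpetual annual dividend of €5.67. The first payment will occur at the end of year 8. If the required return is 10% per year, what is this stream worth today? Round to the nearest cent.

€29.10

Value at end of year 7: C / r = €5.67 / 0.1 = €56.7000
Discount to today: PV = €56.7000 / (1 + 0.1)^7 = €56.7000 / 1.948717 = €29.10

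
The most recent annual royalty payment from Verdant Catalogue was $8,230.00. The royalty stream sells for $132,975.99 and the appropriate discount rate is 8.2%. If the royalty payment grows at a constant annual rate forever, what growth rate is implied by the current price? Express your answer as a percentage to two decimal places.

P = D₀(1+g)/(r−g) ⇒ P(r−g) = D₀(1+g) ⇒ g(P+D₀) = P·r − D₀
g = (P·r − D₀)/(P + D₀) = ($132,975.99×0.082 − $8,230.00) / ($132,975.99 + $8,230.00) = 0.018937

1.89%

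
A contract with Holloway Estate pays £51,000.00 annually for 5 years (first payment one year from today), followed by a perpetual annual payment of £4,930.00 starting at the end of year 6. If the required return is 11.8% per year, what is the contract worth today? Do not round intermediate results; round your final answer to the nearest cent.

PV of 5-year annuity: £51,000.00 × [1 − (1+0.118)^−5] / 0.118 = 184758.12296
Perpetuity value at year 5: £4,930.00 / 0.118 = 41779.66102
PV of perpetuity: 41779.66102 / (1+0.118)^5 = 23919.70913
Total PV = 184758.12296 + 23919.70913 = 208677.83210

£208677.83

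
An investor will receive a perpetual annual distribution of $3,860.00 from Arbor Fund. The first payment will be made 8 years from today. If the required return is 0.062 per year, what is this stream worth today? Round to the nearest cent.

Value at end of year 7: C / r = $3,860.00 / 0.062 = $62,258.0645
Discount to today: PV = $62,258.0645 / (1 + 0.062)^7 = $62,258.0645 / 1.523602 = $40,862.41

$40862.41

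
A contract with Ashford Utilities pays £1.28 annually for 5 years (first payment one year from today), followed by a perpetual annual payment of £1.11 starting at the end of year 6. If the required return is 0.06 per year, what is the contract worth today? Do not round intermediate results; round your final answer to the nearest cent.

£19.22

PV of 5-year annuity: £1.28 × [1 − (1+0.06)^−5] / 0.06 = 5.39183
Perpetuity value at year 5: £1.11 / 0.06 = 18.50000
PV of perpetuity: 18.50000 / (1+0.06)^5 = 13.82428
Total PV = 5.39183 + 13.82428 = 19.21610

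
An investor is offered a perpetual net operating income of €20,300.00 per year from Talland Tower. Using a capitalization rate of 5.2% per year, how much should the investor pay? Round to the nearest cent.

€390384.62

Level perpetuity: PV = C / r = €20,300.00 / 0.052 = €390,384.62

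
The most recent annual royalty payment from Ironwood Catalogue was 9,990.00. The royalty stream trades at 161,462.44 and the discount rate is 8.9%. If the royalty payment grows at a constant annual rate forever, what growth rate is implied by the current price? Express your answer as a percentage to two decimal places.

P = D₀(1+g)/(r−g) ⇒ P(r−g) = D₀(1+g) ⇒ g(P+D₀) = P·r − D₀
g = (P·r − D₀)/(P + D₀) = (161,462.44×0.089 − 9,990.00) / (161,462.44 + 9,990.00) = 0.025547

2.55%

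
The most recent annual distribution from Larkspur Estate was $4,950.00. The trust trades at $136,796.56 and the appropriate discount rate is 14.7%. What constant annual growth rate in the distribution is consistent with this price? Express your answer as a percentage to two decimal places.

10.69%

P = D₀(1+g)/(r−g) ⇒ P(r−g) = D₀(1+g) ⇒ g(P+D₀) = P·r − D₀
g = (P·r − D₀)/(P + D₀) = ($136,796.56×0.147 − $4,950.00) / ($136,796.56 + $4,950.00) = 0.106945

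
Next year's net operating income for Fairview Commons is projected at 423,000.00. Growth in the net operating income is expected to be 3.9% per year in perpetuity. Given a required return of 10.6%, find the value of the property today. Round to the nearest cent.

Growing perpetuity: P = D₁ / (r − g) = 423,000.0000 / (0.106 − 0.039) = 6,313,432.84

6313432.84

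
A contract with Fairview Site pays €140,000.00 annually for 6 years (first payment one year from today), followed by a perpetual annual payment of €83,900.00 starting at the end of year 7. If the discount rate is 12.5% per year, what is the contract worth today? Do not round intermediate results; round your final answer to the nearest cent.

PV of 6-year annuity: €140,000.00 × [1 − (1+0.125)^−6] / 0.125 = 567537.39361
Perpetuity value at year 6: €83,900.00 / 0.125 = 671200.00000
PV of perpetuity: 671200.00000 / (1+0.125)^6 = 331082.94768
Total PV = 567537.39361 + 331082.94768 = 898620.34130

€898620.34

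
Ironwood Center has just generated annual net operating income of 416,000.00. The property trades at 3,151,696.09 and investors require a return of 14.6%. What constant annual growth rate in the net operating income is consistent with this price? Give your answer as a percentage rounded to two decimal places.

1.24%

P = D₀(1+g)/(r−g) ⇒ P(r−g) = D₀(1+g) ⇒ g(P+D₀) = P·r − D₀
g = (P·r − D₀)/(P + D₀) = (3,151,696.09×0.146 − 416,000.00) / (3,151,696.09 + 416,000.00) = 0.012374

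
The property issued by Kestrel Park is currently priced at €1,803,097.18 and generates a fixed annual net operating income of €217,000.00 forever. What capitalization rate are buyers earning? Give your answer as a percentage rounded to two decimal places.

P = C/r ⇒ r = C/P = €217,000.00/€1,803,097.18 = 0.120348

12.03%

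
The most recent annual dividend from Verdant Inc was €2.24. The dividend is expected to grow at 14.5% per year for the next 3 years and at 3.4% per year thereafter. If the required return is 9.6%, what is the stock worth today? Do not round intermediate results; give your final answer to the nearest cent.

€49.93

D_1 = 2.56480
D_2 = 2.93670
D_3 = 3.36252
Terminal value at year 3: TV = D_3×(1+g_2)/(r−g_2) = 3.47684/0.062 = 56.07810
P_0 = D_1/(1+r)^1 + D_2/(1+r)^2 + D_3/(1+r)^3 + TV/(1+r)^3
    = 2.34015 + 2.44477 + 2.55407 + 42.59530 = 49.93428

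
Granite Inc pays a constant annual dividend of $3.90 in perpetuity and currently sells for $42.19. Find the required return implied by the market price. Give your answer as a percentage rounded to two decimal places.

9.24%

P = C/r ⇒ r = C/P = $3.90/$42.19 = 0.092439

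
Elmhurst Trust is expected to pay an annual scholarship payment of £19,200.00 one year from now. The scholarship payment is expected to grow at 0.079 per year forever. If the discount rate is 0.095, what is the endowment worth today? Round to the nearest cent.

£1200000.00

Growing perpetuity: P = D₁ / (r − g) = £19,200.0000 / (0.095 − 0.079) = £1,200,000.00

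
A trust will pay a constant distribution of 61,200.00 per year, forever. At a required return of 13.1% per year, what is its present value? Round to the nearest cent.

467175.57

Level perpetuity: PV = C / r = 61,200.00 / 0.131 = 467,175.57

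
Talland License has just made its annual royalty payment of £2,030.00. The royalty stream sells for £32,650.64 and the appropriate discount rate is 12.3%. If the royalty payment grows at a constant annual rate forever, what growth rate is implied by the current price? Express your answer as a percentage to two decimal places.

5.73%

P = D₀(1+g)/(r−g) ⇒ P(r−g) = D₀(1+g) ⇒ g(P+D₀) = P·r − D₀
g = (P·r − D₀)/(P + D₀) = (£32,650.64×0.123 − £2,030.00) / (£32,650.64 + £2,030.00) = 0.057266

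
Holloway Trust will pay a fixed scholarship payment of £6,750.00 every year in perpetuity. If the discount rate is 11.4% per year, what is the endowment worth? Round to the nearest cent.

£59210.53

Level perpetuity: PV = C / r = £6,750.00 / 0.114 = £59,210.53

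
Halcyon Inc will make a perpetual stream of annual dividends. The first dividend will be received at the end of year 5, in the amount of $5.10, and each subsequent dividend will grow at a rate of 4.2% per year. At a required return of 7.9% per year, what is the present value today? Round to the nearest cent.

Value at end of year 4: C₁ / (r − g) = $5.10 / (0.079 − 0.042) = $137.8378
Discount to today: PV = $137.8378 / (1 + 0.079)^4 = $137.8378 / 1.355457 = $101.69

$101.69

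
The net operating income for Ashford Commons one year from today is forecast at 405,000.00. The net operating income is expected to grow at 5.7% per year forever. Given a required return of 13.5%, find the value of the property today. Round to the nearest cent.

5192307.69

Growing perpetuity: P = D₁ / (r − g) = 405,000.0000 / (0.135 − 0.057) = 5,192,307.69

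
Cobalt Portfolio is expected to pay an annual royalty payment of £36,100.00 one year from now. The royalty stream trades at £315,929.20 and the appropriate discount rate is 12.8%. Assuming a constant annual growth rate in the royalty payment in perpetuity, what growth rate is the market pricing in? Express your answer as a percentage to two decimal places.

P = D₁/(r−g) ⇒ g = r − D₁/P = 0.128 − £36,100.00/£315,929.20 = 0.013734

1.37%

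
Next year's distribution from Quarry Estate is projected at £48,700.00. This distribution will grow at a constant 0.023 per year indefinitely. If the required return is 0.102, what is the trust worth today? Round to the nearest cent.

£616455.70

Growing perpetuity: P = D₁ / (r − g) = £48,700.0000 / (0.102 − 0.023) = £616,455.70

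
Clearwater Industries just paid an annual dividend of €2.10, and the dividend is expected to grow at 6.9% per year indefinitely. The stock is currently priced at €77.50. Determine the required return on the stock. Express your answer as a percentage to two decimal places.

9.80%

D₁ = €2.10 × 1.069 = €2.2449
P = D₁/(r − g) ⇒ r = D₁/P + g = €2.2449/€77.50 + 0.069 = 0.028966 + 0.069 = 0.097966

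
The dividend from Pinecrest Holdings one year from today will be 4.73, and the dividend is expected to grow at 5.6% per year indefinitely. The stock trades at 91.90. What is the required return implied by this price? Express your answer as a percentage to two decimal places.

10.75%

P = D₁/(r − g) ⇒ r = D₁/P + g = 4.7300/91.90 + 0.056 = 0.051469 + 0.056 = 0.107469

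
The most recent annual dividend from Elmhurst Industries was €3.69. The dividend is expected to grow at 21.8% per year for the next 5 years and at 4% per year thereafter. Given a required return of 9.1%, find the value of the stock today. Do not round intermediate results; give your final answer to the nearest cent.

€156.48

D_1 = 4.49442
D_2 = 5.47420
D_3 = 6.66758
D_4 = 8.12111
D_5 = 9.89151
Terminal value at year 5: TV = D_5×(1+g_2)/(r−g_2) = 10.28718/0.051 = 201.70932
P_0 = D_1/(1+r)^1 + D_2/(1+r)^2 + D_3/(1+r)^3 + D_4/(1+r)^4 + D_5/(1+r)^5 + TV/(1+r)^5
    = 4.11954 + 4.59909 + 5.13445 + 5.73214 + 6.39940 + 130.49751 = 156.48212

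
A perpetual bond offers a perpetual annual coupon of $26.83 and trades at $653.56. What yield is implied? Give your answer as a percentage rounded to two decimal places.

P = C/r ⇒ r = C/P = $26.83/$653.56 = 0.041052

4.11%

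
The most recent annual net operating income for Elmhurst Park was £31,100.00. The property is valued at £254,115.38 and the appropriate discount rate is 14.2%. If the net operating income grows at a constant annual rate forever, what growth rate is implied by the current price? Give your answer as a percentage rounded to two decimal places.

1.75%

P = D₀(1+g)/(r−g) ⇒ P(r−g) = D₀(1+g) ⇒ g(P+D₀) = P·r − D₀
g = (P·r − D₀)/(P + D₀) = (£254,115.38×0.142 − £31,100.00) / (£254,115.38 + £31,100.00) = 0.017476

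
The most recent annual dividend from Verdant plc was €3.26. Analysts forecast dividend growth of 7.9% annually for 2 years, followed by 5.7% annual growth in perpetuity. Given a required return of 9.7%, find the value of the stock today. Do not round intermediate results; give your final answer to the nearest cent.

€89.70

D_1 = 3.51754
D_2 = 3.79543
Terminal value at year 2: TV = D_2×(1+g_2)/(r−g_2) = 4.01176/0.04 = 100.29412
P_0 = D_1/(1+r)^1 + D_2/(1+r)^2 + TV/(1+r)^2
    = 3.20651 + 3.15390 + 83.34168 = 89.70208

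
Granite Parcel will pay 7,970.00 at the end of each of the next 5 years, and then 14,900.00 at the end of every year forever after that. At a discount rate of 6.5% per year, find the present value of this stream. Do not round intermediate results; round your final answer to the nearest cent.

PV of 5-year annuity: 7,970.00 × [1 − (1+0.065)^−5] / 0.065 = 33120.76512
Perpetuity value at year 5: 14,900.00 / 0.065 = 229230.76923
PV of perpetuity: 229230.76923 / (1+0.065)^5 = 167311.14560
Total PV = 33120.76512 + 167311.14560 = 200431.91072

200431.91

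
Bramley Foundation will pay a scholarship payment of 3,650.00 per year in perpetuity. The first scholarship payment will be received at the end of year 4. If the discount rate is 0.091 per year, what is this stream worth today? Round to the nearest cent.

Value at end of year 3: C / r = 3,650.00 / 0.091 = 40,109.8901
Discount to today: PV = 40,109.8901 / (1 + 0.091)^3 = 40,109.8901 / 1.298597 = 30,887.11

30887.11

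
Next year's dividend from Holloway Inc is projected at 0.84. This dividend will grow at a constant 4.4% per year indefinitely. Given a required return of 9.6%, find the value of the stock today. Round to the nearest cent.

16.15

Growing perpetuity: P = D₁ / (r − g) = 0.8400 / (0.096 − 0.044) = 16.15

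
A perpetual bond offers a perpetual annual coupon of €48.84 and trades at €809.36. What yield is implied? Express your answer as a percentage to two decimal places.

6.03%

P = C/r ⇒ r = C/P = €48.84/€809.36 = 0.060344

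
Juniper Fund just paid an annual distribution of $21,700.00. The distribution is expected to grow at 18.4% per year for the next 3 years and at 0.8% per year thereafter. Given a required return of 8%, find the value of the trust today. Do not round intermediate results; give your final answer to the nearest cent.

D_1 = 25692.80000
D_2 = 30420.27520
D_3 = 36017.60584
Terminal value at year 3: TV = D_3×(1+g_2)/(r−g_2) = 36305.74668/0.072 = 504246.48172
P_0 = D_1/(1+r)^1 + D_2/(1+r)^2 + D_3/(1+r)^3 + TV/(1+r)^3
    = 23789.62963 + 26080.48285 + 28591.93676 + 400287.11461 = 478749.16385

$478749.16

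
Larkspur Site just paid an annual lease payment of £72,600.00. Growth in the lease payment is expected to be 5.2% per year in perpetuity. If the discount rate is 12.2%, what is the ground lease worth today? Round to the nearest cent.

D₁ = D₀ × (1 + g) = £72,600.00 × 1.052 = £76,375.2000
Growing perpetuity: P = D₁ / (r − g) = £76,375.2000 / (0.122 − 0.052) = £1,091,074.29

£1091074.29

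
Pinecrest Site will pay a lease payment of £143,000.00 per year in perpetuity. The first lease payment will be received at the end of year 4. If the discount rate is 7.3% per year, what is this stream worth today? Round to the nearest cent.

Value at end of year 3: C / r = £143,000.00 / 0.073 = £1,958,904.1096
Discount to today: PV = £1,958,904.1096 / (1 + 0.073)^3 = £1,958,904.1096 / 1.235376 = £1,585,674.39

£1585674.39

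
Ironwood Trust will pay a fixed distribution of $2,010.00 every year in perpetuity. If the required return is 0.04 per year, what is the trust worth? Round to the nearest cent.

$50250.00

Level perpetuity: PV = C / r = $2,010.00 / 0.04 = $50,250.00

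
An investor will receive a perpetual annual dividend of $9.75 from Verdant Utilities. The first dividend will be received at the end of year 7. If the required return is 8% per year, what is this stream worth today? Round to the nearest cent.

$76.80

Value at end of year 6: C / r = $9.75 / 0.08 = $121.8750
Discount to today: PV = $121.8750 / (1 + 0.08)^6 = $121.8750 / 1.586874 = $76.80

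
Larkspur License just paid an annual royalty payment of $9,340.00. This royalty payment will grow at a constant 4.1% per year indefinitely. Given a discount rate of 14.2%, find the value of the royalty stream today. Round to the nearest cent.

D₁ = D₀ × (1 + g) = $9,340.00 × 1.041 = $9,722.9400
Growing perpetuity: P = D₁ / (r − g) = $9,722.9400 / (0.142 − 0.041) = $96,266.73

$96266.73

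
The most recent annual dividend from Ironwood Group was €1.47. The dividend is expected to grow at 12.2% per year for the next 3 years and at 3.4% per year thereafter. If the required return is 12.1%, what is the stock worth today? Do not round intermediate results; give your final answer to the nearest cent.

€21.94

D_1 = 1.64934
D_2 = 1.85056
D_3 = 2.07633
Terminal value at year 3: TV = D_3×(1+g_2)/(r−g_2) = 2.14692/0.087 = 24.67727
P_0 = D_1/(1+r)^1 + D_2/(1+r)^2 + D_3/(1+r)^3 + TV/(1+r)^3
    = 1.47131 + 1.47262 + 1.47394 + 17.51783 = 21.93570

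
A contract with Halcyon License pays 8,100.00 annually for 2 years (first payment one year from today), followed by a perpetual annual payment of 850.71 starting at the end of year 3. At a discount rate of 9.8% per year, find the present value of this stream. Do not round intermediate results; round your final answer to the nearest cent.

PV of 2-year annuity: 8,100.00 × [1 − (1+0.098)^−2] / 0.098 = 14095.67321
Perpetuity value at year 2: 850.71 / 0.098 = 8680.71429
PV of perpetuity: 8680.71429 / (1+0.098)^2 = 7200.30316
Total PV = 14095.67321 + 7200.30316 = 21295.97636

21295.98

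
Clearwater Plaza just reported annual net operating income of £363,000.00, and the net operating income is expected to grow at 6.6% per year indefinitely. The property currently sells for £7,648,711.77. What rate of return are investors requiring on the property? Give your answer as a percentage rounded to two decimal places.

D₁ = £363,000.00 × 1.066 = £386,958.0000
P = D₁/(r − g) ⇒ r = D₁/P + g = £386,958.0000/£7,648,711.77 + 0.066 = 0.050591 + 0.066 = 0.116591

11.66%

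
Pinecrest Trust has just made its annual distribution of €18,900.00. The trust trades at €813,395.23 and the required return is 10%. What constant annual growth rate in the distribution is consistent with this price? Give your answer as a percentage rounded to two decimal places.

P = D₀(1+g)/(r−g) ⇒ P(r−g) = D₀(1+g) ⇒ g(P+D₀) = P·r − D₀
g = (P·r − D₀)/(P + D₀) = (€813,395.23×0.1 − €18,900.00) / (€813,395.23 + €18,900.00) = 0.075021

7.50%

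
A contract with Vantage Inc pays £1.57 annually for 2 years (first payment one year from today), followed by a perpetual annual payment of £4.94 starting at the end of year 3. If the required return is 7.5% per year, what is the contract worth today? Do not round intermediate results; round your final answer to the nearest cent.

PV of 2-year annuity: £1.57 × [1 − (1+0.075)^−2] / 0.075 = 2.81904
Perpetuity value at year 2: £4.94 / 0.075 = 65.86667
PV of perpetuity: 65.86667 / (1+0.075)^2 = 56.99657
Total PV = 2.81904 + 56.99657 = 59.81561

£59.82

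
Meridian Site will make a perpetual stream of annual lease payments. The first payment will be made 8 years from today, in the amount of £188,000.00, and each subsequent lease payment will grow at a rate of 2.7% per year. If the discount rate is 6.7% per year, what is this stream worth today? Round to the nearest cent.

Value at end of year 7: C₁ / (r − g) = £188,000.00 / (0.067 − 0.027) = £4,700,000.0000
Discount to today: PV = £4,700,000.0000 / (1 + 0.067)^7 = £4,700,000.0000 / 1.574530 = £2,985,017.78

£2985017.78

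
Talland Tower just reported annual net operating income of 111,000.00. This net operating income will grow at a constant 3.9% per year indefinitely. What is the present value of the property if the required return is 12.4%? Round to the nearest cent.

1356811.76

D₁ = D₀ × (1 + g) = 111,000.00 × 1.039 = 115,329.0000
Growing perpetuity: P = D₁ / (r − g) = 115,329.0000 / (0.124 − 0.039) = 1,356,811.76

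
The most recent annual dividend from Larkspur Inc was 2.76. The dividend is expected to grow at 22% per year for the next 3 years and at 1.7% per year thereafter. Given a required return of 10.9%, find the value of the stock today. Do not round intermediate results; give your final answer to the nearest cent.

D_1 = 3.36720
D_2 = 4.10798
D_3 = 5.01174
Terminal value at year 3: TV = D_3×(1+g_2)/(r−g_2) = 5.09694/0.092 = 55.40152
P_0 = D_1/(1+r)^1 + D_2/(1+r)^2 + D_3/(1+r)^3 + TV/(1+r)^3
    = 3.03625 + 3.34015 + 3.67446 + 40.61880 = 50.66966

50.67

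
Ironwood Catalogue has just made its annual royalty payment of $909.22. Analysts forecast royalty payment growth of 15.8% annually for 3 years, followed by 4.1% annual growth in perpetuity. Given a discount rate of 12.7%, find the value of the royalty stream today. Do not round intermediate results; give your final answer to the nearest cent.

$14819.69

D_1 = 1052.87676
D_2 = 1219.23129
D_3 = 1411.86983
Terminal value at year 3: TV = D_3×(1+g_2)/(r−g_2) = 1469.75649/0.086 = 17090.19180
P_0 = D_1/(1+r)^1 + D_2/(1+r)^2 + D_3/(1+r)^3 + TV/(1+r)^3
    = 934.22960 + 959.92713 + 986.33152 + 11939.19893 = 14819.68718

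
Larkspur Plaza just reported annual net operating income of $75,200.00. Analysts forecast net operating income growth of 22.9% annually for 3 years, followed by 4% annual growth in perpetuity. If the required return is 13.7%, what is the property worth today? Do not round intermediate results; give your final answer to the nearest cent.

D_1 = 92420.80000
D_2 = 113585.16320
D_3 = 139596.16557
Terminal value at year 3: TV = D_3×(1+g_2)/(r−g_2) = 145180.01220/0.097 = 1496701.15666
P_0 = D_1/(1+r)^1 + D_2/(1+r)^2 + D_3/(1+r)^3 + TV/(1+r)^3
    = 81284.78452 + 87861.91748 + 94971.23710 + 1018248.31531 = 1282366.25442

$1282366.25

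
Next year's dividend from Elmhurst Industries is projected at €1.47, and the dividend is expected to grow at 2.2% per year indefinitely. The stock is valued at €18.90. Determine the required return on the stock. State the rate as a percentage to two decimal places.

P = D₁/(r − g) ⇒ r = D₁/P + g = €1.4700/€18.90 + 0.022 = 0.077778 + 0.022 = 0.099778

9.98%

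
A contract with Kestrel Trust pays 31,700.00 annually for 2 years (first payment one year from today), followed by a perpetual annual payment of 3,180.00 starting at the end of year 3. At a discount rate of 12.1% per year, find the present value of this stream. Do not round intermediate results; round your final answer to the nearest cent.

74417.99

PV of 2-year annuity: 31,700.00 × [1 − (1+0.121)^−2] / 0.121 = 53504.30234
Perpetuity value at year 2: 3,180.00 / 0.121 = 26280.99174
PV of perpetuity: 26280.99174 / (1+0.121)^2 = 20913.68317
Total PV = 53504.30234 + 20913.68317 = 74417.98551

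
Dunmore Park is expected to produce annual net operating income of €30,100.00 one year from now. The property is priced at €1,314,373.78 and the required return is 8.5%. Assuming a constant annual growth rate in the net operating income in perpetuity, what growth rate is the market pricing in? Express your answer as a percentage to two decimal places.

P = D₁/(r−g) ⇒ g = r − D₁/P = 0.085 − €30,100.00/€1,314,373.78 = 0.062099

6.21%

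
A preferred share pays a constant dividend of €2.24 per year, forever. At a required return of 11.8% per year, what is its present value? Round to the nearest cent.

€18.98

Level perpetuity: PV = C / r = €2.24 / 0.118 = €18.98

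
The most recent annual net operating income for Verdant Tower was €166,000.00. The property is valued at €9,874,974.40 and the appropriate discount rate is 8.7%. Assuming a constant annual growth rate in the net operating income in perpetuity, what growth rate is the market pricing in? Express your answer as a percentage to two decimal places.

6.90%

P = D₀(1+g)/(r−g) ⇒ P(r−g) = D₀(1+g) ⇒ g(P+D₀) = P·r − D₀
g = (P·r − D₀)/(P + D₀) = (€9,874,974.40×0.087 − €166,000.00) / (€9,874,974.40 + €166,000.00) = 0.069029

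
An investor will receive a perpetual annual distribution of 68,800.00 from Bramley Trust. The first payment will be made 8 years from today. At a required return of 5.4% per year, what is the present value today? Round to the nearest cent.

881678.81

Value at end of year 7: C / r = 68,800.00 / 0.054 = 1,274,074.0741
Discount to today: PV = 1,274,074.0741 / (1 + 0.054)^7 = 1,274,074.0741 / 1.445055 = 881,678.81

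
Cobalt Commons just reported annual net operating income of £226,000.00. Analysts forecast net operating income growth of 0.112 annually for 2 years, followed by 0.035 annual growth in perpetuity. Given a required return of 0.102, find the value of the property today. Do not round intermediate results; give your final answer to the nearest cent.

£4013013.63

D_1 = 251312.00000
D_2 = 279458.94400
Terminal value at year 2: TV = D_2×(1+g_2)/(r−g_2) = 289240.00704/0.067 = 4317015.03045
P_0 = D_1/(1+r)^1 + D_2/(1+r)^2 + TV/(1+r)^2
    = 228050.81670 + 230120.24335 + 3554842.56512 = 4013013.62516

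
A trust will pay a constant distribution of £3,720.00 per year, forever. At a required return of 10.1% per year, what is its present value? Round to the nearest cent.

Level perpetuity: PV = C / r = £3,720.00 / 0.101 = £36,831.68

£36831.68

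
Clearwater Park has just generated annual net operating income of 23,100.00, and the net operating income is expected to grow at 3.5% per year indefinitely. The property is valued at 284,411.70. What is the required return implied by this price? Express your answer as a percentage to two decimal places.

11.91%

D₁ = 23,100.00 × 1.035 = 23,908.5000
P = D₁/(r − g) ⇒ r = D₁/P + g = 23,908.5000/284,411.70 + 0.035 = 0.084063 + 0.035 = 0.119063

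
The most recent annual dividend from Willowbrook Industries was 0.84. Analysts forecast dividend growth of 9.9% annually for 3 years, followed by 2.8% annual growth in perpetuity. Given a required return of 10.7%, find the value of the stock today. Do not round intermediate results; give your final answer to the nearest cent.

13.18

D_1 = 0.92316
D_2 = 1.01455
D_3 = 1.11499
Terminal value at year 3: TV = D_3×(1+g_2)/(r−g_2) = 1.14621/0.079 = 14.50903
P_0 = D_1/(1+r)^1 + D_2/(1+r)^2 + D_3/(1+r)^3 + TV/(1+r)^3
    = 0.83393 + 0.82790 + 0.82192 + 10.69536 = 13.17912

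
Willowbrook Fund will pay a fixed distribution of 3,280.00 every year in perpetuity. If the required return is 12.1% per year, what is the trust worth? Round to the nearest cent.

27107.44

Level perpetuity: PV = C / r = 3,280.00 / 0.121 = 27,107.44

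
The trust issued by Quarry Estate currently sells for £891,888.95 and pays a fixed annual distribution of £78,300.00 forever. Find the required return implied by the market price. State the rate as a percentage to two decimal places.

P = C/r ⇒ r = C/P = £78,300.00/£891,888.95 = 0.087791

8.78%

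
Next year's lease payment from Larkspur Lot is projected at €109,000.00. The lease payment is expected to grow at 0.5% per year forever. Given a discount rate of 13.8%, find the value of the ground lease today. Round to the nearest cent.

Growing perpetuity: P = D₁ / (r − g) = €109,000.0000 / (0.138 − 0.005) = €819,548.87

€819548.87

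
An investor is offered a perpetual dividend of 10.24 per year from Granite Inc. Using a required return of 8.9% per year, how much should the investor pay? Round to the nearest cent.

115.06

Level perpetuity: PV = C / r = 10.24 / 0.089 = 115.06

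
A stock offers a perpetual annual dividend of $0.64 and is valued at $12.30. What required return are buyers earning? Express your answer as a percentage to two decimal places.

5.20%

P = C/r ⇒ r = C/P = $0.64/$12.30 = 0.052033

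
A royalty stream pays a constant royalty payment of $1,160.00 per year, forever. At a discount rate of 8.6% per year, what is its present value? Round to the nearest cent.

$13488.37

Level perpetuity: PV = C / r = $1,160.00 / 0.086 = $13,488.37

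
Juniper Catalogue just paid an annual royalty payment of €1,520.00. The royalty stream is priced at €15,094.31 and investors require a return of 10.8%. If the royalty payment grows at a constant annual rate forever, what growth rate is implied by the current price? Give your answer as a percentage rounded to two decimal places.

0.66%

P = D₀(1+g)/(r−g) ⇒ P(r−g) = D₀(1+g) ⇒ g(P+D₀) = P·r − D₀
g = (P·r − D₀)/(P + D₀) = (€15,094.31×0.108 − €1,520.00) / (€15,094.31 + €1,520.00) = 0.006632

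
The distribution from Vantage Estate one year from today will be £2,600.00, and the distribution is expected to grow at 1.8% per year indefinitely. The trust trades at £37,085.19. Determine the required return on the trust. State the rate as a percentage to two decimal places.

8.81%

P = D₁/(r − g) ⇒ r = D₁/P + g = £2,600.0000/£37,085.19 + 0.018 = 0.070109 + 0.018 = 0.088109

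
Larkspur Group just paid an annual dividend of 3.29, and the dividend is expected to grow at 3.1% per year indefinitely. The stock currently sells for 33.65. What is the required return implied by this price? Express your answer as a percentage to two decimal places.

13.18%

D₁ = 3.29 × 1.031 = 3.3920
P = D₁/(r − g) ⇒ r = D₁/P + g = 3.3920/33.65 + 0.031 = 0.100802 + 0.031 = 0.131802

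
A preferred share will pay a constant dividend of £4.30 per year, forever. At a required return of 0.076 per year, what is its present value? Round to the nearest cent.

£56.58

Level perpetuity: PV = C / r = £4.30 / 0.076 = £56.58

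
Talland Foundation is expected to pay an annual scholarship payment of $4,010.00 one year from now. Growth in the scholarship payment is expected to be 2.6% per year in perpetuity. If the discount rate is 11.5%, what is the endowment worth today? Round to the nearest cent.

Growing perpetuity: P = D₁ / (r − g) = $4,010.0000 / (0.115 − 0.026) = $45,056.18

$45056.18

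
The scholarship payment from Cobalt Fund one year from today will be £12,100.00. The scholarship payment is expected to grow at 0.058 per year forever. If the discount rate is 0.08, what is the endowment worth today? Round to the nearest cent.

£550000.00

Growing perpetuity: P = D₁ / (r − g) = £12,100.0000 / (0.08 − 0.058) = £550,000.00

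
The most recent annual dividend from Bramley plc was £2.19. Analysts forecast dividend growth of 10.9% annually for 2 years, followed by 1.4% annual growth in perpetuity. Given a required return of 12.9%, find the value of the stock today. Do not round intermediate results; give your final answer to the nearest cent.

£22.90

D_1 = 2.42871
D_2 = 2.69344
Terminal value at year 2: TV = D_2×(1+g_2)/(r−g_2) = 2.73115/0.115 = 23.74911
P_0 = D_1/(1+r)^1 + D_2/(1+r)^2 + TV/(1+r)^2
    = 2.15120 + 2.11310 + 18.63200 = 22.89630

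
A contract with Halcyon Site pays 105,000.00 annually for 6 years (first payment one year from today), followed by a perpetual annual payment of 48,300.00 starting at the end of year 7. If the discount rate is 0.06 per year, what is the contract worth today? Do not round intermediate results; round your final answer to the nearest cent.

1083812.29

PV of 6-year annuity: 105,000.00 × [1 − (1+0.06)^−6] / 0.06 = 516319.05423
Perpetuity value at year 6: 48,300.00 / 0.06 = 805000.00000
PV of perpetuity: 805000.00000 / (1+0.06)^6 = 567493.23505
Total PV = 516319.05423 + 567493.23505 = 1083812.28928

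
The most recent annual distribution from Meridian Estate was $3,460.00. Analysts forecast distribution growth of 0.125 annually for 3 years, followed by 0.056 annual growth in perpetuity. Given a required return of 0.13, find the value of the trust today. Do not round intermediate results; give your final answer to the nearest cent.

D_1 = 3892.50000
D_2 = 4379.06250
D_3 = 4926.44531
Terminal value at year 3: TV = D_3×(1+g_2)/(r−g_2) = 5202.32625/0.074 = 70301.70608
P_0 = D_1/(1+r)^1 + D_2/(1+r)^2 + D_3/(1+r)^3 + TV/(1+r)^3
    = 3444.69027 + 3429.44827 + 3414.27372 + 48722.60881 = 59011.02107

$59011.02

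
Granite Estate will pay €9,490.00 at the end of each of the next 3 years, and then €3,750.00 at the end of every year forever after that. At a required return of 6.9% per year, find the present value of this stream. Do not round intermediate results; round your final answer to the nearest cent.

€69438.96

PV of 3-year annuity: €9,490.00 × [1 − (1+0.069)^−3] / 0.069 = 24950.33132
Perpetuity value at year 3: €3,750.00 / 0.069 = 54347.82609
PV of perpetuity: 54347.82609 / (1+0.069)^3 = 44488.63300
Total PV = 24950.33132 + 44488.63300 = 69438.96431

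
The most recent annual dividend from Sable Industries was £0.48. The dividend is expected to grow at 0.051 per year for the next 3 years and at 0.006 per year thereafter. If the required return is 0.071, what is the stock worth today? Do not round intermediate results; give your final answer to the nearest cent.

£8.41

D_1 = 0.50448
D_2 = 0.53021
D_3 = 0.55725
Terminal value at year 3: TV = D_3×(1+g_2)/(r−g_2) = 0.56059/0.065 = 8.62450
P_0 = D_1/(1+r)^1 + D_2/(1+r)^2 + D_3/(1+r)^3 + TV/(1+r)^3
    = 0.47104 + 0.46224 + 0.45361 + 7.02046 = 8.40735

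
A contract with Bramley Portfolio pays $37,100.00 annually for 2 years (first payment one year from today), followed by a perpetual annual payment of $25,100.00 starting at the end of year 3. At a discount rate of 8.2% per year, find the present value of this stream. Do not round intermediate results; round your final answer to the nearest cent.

PV of 2-year annuity: $37,100.00 × [1 − (1+0.082)^−2] / 0.082 = 65978.14686
Perpetuity value at year 2: $25,100.00 / 0.082 = 306097.56098
PV of perpetuity: 306097.56098 / (1+0.082)^2 = 261460.05461
Total PV = 65978.14686 + 261460.05461 = 327438.20147

$327438.20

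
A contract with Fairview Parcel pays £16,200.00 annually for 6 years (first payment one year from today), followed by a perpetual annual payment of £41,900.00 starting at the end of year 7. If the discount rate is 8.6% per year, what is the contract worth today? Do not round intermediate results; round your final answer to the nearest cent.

PV of 6-year annuity: £16,200.00 × [1 − (1+0.086)^−6] / 0.086 = 73546.78694
Perpetuity value at year 6: £41,900.00 / 0.086 = 487209.30233
PV of perpetuity: 487209.30233 / (1+0.086)^6 = 296986.43982
Total PV = 73546.78694 + 296986.43982 = 370533.22675

£370533.23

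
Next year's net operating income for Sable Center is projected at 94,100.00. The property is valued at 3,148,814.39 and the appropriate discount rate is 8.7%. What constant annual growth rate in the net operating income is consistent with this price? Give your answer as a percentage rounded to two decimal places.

P = D₁/(r−g) ⇒ g = r − D₁/P = 0.087 − 94,100.00/3,148,814.39 = 0.057116

5.71%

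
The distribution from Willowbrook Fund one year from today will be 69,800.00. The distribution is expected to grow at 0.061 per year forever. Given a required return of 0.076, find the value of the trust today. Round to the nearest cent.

4653333.33

Growing perpetuity: P = D₁ / (r − g) = 69,800.0000 / (0.076 − 0.061) = 4,653,333.33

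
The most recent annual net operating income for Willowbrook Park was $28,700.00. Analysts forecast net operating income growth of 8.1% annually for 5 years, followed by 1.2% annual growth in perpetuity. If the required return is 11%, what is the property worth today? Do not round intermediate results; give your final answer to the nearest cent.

$392263.94

D_1 = 31024.70000
D_2 = 33537.70070
D_3 = 36254.25446
D_4 = 39190.84907
D_5 = 42365.30784
Terminal value at year 5: TV = D_5×(1+g_2)/(r−g_2) = 42873.69154/0.098 = 437486.64833
P_0 = D_1/(1+r)^1 + D_2/(1+r)^2 + D_3/(1+r)^3 + D_4/(1+r)^4 + D_5/(1+r)^5 + TV/(1+r)^5
    = 27950.18018 + 27219.95025 + 26508.79839 + 25816.22618 + 25141.74820 + 259627.03246 = 392263.93567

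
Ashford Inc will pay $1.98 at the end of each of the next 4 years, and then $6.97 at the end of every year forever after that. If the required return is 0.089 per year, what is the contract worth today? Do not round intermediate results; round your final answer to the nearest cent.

$62.11

PV of 4-year annuity: $1.98 × [1 − (1+0.089)^−4] / 0.089 = 6.42875
Perpetuity value at year 4: $6.97 / 0.089 = 78.31461
PV of perpetuity: 78.31461 / (1+0.089)^4 = 55.68411
Total PV = 6.42875 + 55.68411 = 62.11286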